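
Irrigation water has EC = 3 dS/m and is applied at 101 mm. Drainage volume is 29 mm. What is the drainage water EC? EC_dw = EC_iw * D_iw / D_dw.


EC_dw = EC_iw * D_iw / D_dw
EC_dw = 3 * 101 / 29
EC_dw = 303 / 29

10.4483 dS/m


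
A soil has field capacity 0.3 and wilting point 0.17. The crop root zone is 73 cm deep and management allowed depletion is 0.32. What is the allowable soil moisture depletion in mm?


SMD = (FC - PWP) * d * MAD * 10
SMD = (0.3 - 0.17) * 73 * 0.32 * 10
SMD = 0.1300 * 73 * 0.32 * 10

30.3680 mm


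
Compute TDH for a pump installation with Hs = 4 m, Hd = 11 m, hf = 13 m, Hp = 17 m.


TDH = Hs + Hd + hf + Hp = 4 + 11 + 13 + 17 = 45

45 m


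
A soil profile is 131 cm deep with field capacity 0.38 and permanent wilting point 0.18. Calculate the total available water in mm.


AWC = (FC - PWP) * d * 10
AWC = (0.38 - 0.18) * 131 * 10
AWC = 0.2000 * 131 * 10

262.0000 mm


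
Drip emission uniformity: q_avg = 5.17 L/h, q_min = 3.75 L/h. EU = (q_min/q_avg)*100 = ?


EU = (q_min/q_avg)*100 = (3.75/5.17)*100 = 72.5338%

72.5338 %


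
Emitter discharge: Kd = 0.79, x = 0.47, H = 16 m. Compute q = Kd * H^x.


q = Kd * H^x = 0.79 * 16^0.47 = 0.79 * 3.680751

2.9078 L/h


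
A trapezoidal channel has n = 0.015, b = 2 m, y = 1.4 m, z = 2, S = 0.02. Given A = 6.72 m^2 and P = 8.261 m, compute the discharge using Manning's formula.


R = A/P = 6.72/8.261 = 0.813461
Q = (1/0.015) * 6.72 * 0.813461^(2/3) * 0.02^0.5

55.2100 m^3/s


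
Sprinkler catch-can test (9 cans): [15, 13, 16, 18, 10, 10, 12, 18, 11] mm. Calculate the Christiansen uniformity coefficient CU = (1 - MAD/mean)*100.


mean = 13.666667 mm
MAD = 2.740741 mm
CU = (1 - 2.740741/13.666667)*100

79.9458 %


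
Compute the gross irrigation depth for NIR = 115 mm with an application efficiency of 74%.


Ea = 74% = 0.74
GID = NIR / Ea = 115 / 0.74 = 155.4054 mm

155.4054 mm


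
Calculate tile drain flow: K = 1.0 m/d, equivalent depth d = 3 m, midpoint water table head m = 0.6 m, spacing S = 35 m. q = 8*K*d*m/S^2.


q = 8*K*d*m/S^2
q = 8*1.0*3*0.6/35^2
q = 14.4000 / 1225

0.0118 m/d


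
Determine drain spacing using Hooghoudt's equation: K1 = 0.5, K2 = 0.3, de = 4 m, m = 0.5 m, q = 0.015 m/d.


S^2 = 8*K2*de*m/q + 4*K1*m^2/q
S^2 = 8*0.3*4*0.5/0.015 + 4*0.5*0.5^2/0.015
S = sqrt(353.3333)

18.7972 m


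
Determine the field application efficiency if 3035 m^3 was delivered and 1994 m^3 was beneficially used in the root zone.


Ea = V_root / V_field * 100 = 1994 / 3035 * 100 = 65.7002%

65.7002 %


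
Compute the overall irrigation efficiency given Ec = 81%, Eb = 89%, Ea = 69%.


Ec = 0.81, Eb = 0.89, Ea = 0.69
E = 0.81 * 0.89 * 0.69 * 100 = 49.7421%

49.7421 %


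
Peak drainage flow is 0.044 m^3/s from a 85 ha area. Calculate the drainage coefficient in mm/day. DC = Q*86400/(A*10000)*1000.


DC = Q * 86400 / (A * 10000) * 1000
DC = 0.044 * 86400 / (85 * 10000) * 1000
DC = 3801600.0000 / 850000

4.4725 mm/day


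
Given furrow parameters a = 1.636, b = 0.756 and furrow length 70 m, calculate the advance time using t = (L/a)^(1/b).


t = (L/a)^(1/b)
t = (70/1.636)^(1/0.756)
t = 42.787286^(1/0.756)

143.8215 min


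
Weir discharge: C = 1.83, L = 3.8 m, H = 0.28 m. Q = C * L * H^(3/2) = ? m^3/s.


Q = C * L * H^(3/2) = 1.83 * 3.8 * 0.28^1.5 = 1.83 * 3.8 * 0.148162

1.0303 m^3/s


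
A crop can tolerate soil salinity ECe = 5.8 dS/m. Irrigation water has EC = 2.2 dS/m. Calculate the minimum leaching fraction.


LR = ECiw / (5*ECe - ECiw)
LR = 2.2 / (5*5.8 - 2.2)
LR = 2.2 / 26.8000

0.0821


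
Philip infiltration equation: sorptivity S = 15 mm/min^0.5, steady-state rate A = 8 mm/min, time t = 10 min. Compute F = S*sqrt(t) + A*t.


F = S*sqrt(t) + A*t
F = 15*sqrt(10) + 8*10
F = 15*3.162278 + 80

127.4342 mm


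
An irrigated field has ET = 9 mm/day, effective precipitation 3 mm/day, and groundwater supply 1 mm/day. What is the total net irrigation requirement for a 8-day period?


Daily deficit = ET - Pe - GW = 9 - 3 - 1 = 5 mm/day
NIR = 5 * 8 = 40 mm

40.0000 mm


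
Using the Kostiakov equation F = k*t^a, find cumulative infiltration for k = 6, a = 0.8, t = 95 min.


F = k * t^a = 6 * 95^0.8
F = 6 * 38.210162

229.2610 mm


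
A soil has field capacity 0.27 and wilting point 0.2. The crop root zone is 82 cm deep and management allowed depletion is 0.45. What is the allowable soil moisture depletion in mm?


SMD = (FC - PWP) * d * MAD * 10
SMD = (0.27 - 0.2) * 82 * 0.45 * 10
SMD = 0.0700 * 82 * 0.45 * 10

25.8300 mm


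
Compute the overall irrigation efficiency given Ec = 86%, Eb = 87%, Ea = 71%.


Ec = 0.86, Eb = 0.87, Ea = 0.71
E = 0.86 * 0.87 * 0.71 * 100 = 53.1222%

53.1222 %


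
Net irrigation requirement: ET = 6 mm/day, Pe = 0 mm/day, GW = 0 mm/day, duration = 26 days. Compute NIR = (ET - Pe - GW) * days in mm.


Daily deficit = ET - Pe - GW = 6 - 0 - 0 = 6 mm/day
NIR = 6 * 26 = 156 mm

156.0000 mm


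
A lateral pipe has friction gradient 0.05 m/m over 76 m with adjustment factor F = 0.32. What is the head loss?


hf = J * L * F = 0.05 * 76 * 0.32 = 1.2160 m

1.2160 m


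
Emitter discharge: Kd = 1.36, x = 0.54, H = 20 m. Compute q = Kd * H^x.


q = Kd * H^x = 1.36 * 20^0.54 = 1.36 * 5.041459

6.8564 L/h


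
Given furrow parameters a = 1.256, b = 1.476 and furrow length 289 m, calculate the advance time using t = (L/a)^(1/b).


t = (L/a)^(1/b)
t = (289/1.256)^(1/1.476)
t = 230.095541^(1/1.476)

39.8299 min


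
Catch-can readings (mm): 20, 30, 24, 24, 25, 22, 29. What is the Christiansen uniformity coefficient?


mean = 24.857143 mm
MAD = 2.693878 mm
CU = (1 - 2.693878/24.857143)*100

89.1626 %


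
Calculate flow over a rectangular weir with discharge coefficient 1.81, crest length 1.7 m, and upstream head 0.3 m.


Q = C * L * H^(3/2) = 1.81 * 1.7 * 0.3^1.5 = 1.81 * 1.7 * 0.164317

0.5056 m^3/s


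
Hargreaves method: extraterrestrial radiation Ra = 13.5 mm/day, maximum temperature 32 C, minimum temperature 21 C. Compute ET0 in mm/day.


Tmean = (Tmax + Tmin)/2 = (32 + 21)/2 = 26.5
ET0 = 0.0023 * 13.5 * (26.5 + 17.8) * sqrt(32 - 21)
ET0 = 0.0023 * 13.5 * 44.3 * 3.316625

4.5621 mm/day


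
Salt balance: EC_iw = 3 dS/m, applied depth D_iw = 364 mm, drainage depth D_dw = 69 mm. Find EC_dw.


EC_dw = EC_iw * D_iw / D_dw
EC_dw = 3 * 364 / 69
EC_dw = 1092 / 69

15.8261 dS/m


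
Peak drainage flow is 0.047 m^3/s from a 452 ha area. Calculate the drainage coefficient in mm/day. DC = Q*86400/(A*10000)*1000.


DC = Q * 86400 / (A * 10000) * 1000
DC = 0.047 * 86400 / (452 * 10000) * 1000
DC = 4060800.0000 / 4520000

0.8984 mm/day


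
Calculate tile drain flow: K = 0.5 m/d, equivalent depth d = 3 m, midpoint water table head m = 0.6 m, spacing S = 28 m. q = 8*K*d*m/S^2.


q = 8*K*d*m/S^2
q = 8*0.5*3*0.6/28^2
q = 7.2000 / 784

0.0092 m/d


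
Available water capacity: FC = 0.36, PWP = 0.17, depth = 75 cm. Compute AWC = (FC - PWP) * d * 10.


AWC = (FC - PWP) * d * 10
AWC = (0.36 - 0.17) * 75 * 10
AWC = 0.1900 * 75 * 10

142.5000 mm


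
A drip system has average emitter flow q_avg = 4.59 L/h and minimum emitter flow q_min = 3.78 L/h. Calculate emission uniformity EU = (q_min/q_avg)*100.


EU = (q_min/q_avg)*100 = (3.78/4.59)*100 = 82.3529%

82.3529 %


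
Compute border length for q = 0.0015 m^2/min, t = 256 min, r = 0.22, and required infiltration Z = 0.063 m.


L = q*t/((1+r)*Z)
L = 0.0015*256/((1+0.22)*0.063)
L = 0.384/0.07686

4.9961 m


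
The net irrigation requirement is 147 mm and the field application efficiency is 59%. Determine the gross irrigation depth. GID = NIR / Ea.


Ea = 59% = 0.59
GID = NIR / Ea = 147 / 0.59 = 249.1525 mm

249.1525 mm


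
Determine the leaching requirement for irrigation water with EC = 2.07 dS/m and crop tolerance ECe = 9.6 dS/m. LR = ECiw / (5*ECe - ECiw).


LR = ECiw / (5*ECe - ECiw)
LR = 2.07 / (5*9.6 - 2.07)
LR = 2.07 / 45.9300

0.0451


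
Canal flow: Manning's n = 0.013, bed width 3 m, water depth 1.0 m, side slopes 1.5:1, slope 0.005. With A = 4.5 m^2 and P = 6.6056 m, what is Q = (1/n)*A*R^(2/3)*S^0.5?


R = A/P = 4.5/6.6056 = 0.681240
Q = (1/0.013) * 4.5 * 0.681240^(2/3) * 0.005^0.5

18.9505 m^3/s


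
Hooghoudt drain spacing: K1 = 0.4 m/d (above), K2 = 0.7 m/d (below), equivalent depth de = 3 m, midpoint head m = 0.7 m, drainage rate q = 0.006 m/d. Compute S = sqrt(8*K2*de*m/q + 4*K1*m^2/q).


S^2 = 8*K2*de*m/q + 4*K1*m^2/q
S^2 = 8*0.7*3*0.7/0.006 + 4*0.4*0.7^2/0.006
S = sqrt(2090.6667)

45.7238 m


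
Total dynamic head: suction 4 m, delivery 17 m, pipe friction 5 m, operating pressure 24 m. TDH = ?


TDH = Hs + Hd + hf + Hp = 4 + 17 + 5 + 24 = 50

50 m


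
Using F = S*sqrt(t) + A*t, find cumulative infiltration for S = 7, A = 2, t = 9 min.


F = S*sqrt(t) + A*t
F = 7*sqrt(9) + 2*9
F = 7*3.000000 + 18

39.0000 mm


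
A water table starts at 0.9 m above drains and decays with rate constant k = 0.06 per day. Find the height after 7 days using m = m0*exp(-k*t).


m = m0 * exp(-k*t)
m = 0.9 * exp(-0.06 * 7)
m = 0.9 * exp(-0.4200)

0.5913 m


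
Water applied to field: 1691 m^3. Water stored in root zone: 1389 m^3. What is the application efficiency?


Ea = V_root / V_field * 100 = 1389 / 1691 * 100 = 82.1407%

82.1407 %


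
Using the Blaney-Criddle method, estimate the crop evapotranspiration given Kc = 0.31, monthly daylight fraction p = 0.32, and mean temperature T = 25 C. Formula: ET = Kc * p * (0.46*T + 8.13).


ET = Kc * p * (0.46*T + 8.13)
ET = 0.31 * 0.32 * (0.46*25 + 8.13)
ET = 0.31 * 0.32 * 19.6300

1.9473 mm/day


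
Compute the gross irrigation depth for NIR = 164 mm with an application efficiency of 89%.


Ea = 89% = 0.89
GID = NIR / Ea = 164 / 0.89 = 184.2697 mm

184.2697 mm


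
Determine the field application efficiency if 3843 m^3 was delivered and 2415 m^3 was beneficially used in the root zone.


Ea = V_root / V_field * 100 = 2415 / 3843 * 100 = 62.8415%

62.8415 %


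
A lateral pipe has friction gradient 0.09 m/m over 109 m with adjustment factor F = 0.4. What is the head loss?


hf = J * L * F = 0.09 * 109 * 0.4 = 3.9240 m

3.9240 m


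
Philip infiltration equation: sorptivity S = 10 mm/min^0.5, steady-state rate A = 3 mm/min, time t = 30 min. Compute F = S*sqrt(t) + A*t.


F = S*sqrt(t) + A*t
F = 10*sqrt(30) + 3*30
F = 10*5.477226 + 90

144.7723 mm


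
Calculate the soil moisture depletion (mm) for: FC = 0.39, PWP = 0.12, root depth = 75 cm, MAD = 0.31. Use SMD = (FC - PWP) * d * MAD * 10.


SMD = (FC - PWP) * d * MAD * 10
SMD = (0.39 - 0.12) * 75 * 0.31 * 10
SMD = 0.2700 * 75 * 0.31 * 10

62.7750 mm


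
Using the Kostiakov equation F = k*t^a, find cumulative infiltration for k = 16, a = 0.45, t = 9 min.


F = k * t^a = 16 * 9^0.45
F = 16 * 2.687875

43.0060 mm


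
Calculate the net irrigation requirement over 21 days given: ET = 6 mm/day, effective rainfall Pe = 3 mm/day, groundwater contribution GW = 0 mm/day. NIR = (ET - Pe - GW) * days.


Daily deficit = ET - Pe - GW = 6 - 3 - 0 = 3 mm/day
NIR = 3 * 21 = 63 mm

63.0000 mm


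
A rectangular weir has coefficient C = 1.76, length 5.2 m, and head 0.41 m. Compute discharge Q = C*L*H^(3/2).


Q = C * L * H^(3/2) = 1.76 * 5.2 * 0.41^1.5 = 1.76 * 5.2 * 0.262528

2.4027 m^3/s


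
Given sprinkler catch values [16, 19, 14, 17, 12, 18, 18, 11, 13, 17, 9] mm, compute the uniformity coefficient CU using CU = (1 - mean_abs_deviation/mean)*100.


mean = 14.909091 mm
MAD = 2.826446 mm
CU = (1 - 2.826446/14.909091)*100

81.0421 %


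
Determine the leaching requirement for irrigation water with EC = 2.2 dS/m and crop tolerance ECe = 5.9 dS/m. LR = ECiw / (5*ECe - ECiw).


LR = ECiw / (5*ECe - ECiw)
LR = 2.2 / (5*5.9 - 2.2)
LR = 2.2 / 27.3000

0.0806


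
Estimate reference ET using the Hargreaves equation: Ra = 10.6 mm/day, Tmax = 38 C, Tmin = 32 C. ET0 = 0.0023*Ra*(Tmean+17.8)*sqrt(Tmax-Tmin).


Tmean = (Tmax + Tmin)/2 = (38 + 32)/2 = 35.0
ET0 = 0.0023 * 10.6 * (35.0 + 17.8) * sqrt(38 - 32)
ET0 = 0.0023 * 10.6 * 52.8 * 2.449490

3.1531 mm/day


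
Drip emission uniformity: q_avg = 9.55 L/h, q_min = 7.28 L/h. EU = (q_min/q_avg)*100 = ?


EU = (q_min/q_avg)*100 = (7.28/9.55)*100 = 76.2304%

76.2304 %


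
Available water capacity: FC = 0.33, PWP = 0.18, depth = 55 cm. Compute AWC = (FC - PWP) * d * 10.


AWC = (FC - PWP) * d * 10
AWC = (0.33 - 0.18) * 55 * 10
AWC = 0.1500 * 55 * 10

82.5000 mm


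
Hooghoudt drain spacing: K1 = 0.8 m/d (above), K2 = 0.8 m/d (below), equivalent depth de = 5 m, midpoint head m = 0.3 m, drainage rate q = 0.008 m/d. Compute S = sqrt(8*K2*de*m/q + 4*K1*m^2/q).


S^2 = 8*K2*de*m/q + 4*K1*m^2/q
S^2 = 8*0.8*5*0.3/0.008 + 4*0.8*0.3^2/0.008
S = sqrt(1236.0000)

35.1568 m


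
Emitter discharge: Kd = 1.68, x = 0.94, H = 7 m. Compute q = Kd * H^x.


q = Kd * H^x = 1.68 * 7^0.94 = 1.68 * 6.228625

10.4641 L/h


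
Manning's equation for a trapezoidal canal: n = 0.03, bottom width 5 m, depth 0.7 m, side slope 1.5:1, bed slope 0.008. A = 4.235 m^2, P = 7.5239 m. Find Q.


R = A/P = 4.235/7.5239 = 0.562873
Q = (1/0.03) * 4.235 * 0.562873^(2/3) * 0.008^0.5

8.6076 m^3/s


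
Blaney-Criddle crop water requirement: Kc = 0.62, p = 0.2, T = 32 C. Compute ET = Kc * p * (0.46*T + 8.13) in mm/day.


ET = Kc * p * (0.46*T + 8.13)
ET = 0.62 * 0.2 * (0.46*32 + 8.13)
ET = 0.62 * 0.2 * 22.8500

2.8334 mm/day


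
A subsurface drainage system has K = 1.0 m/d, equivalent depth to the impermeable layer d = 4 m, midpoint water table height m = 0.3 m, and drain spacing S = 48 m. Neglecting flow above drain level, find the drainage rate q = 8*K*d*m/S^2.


q = 8*K*d*m/S^2
q = 8*1.0*4*0.3/48^2
q = 9.6000 / 2304

0.0042 m/d


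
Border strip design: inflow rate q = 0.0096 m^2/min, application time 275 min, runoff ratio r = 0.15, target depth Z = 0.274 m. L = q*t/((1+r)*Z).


L = q*t/((1+r)*Z)
L = 0.0096*275/((1+0.15)*0.274)
L = 2.64/0.3151

8.3783 m


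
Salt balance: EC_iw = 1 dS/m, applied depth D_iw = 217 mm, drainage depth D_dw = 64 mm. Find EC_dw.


EC_dw = EC_iw * D_iw / D_dw
EC_dw = 1 * 217 / 64
EC_dw = 217 / 64

3.3906 dS/m


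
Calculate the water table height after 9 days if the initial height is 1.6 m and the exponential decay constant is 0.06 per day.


m = m0 * exp(-k*t)
m = 1.6 * exp(-0.06 * 9)
m = 1.6 * exp(-0.5400)

0.9324 m


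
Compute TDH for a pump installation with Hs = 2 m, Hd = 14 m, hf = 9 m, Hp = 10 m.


TDH = Hs + Hd + hf + Hp = 2 + 14 + 9 + 10 = 35

35 m


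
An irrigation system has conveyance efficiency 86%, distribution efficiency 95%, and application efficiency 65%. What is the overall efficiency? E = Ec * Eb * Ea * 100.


Ec = 0.86, Eb = 0.95, Ea = 0.65
E = 0.86 * 0.95 * 0.65 * 100 = 53.1050%

53.1050 %


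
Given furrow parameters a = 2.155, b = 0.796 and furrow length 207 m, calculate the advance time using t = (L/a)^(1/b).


t = (L/a)^(1/b)
t = (207/2.155)^(1/0.796)
t = 96.055684^(1/0.796)

309.4617 min


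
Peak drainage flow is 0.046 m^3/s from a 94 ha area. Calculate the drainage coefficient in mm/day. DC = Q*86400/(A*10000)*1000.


DC = Q * 86400 / (A * 10000) * 1000
DC = 0.046 * 86400 / (94 * 10000) * 1000
DC = 3974400.0000 / 940000

4.2281 mm/day


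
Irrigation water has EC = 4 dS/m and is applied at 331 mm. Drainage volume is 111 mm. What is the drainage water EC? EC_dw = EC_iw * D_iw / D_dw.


EC_dw = EC_iw * D_iw / D_dw
EC_dw = 4 * 331 / 111
EC_dw = 1324 / 111

11.9279 dS/m


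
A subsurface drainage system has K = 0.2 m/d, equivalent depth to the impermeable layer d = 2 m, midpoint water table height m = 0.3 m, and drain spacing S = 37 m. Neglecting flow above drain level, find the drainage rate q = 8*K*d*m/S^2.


q = 8*K*d*m/S^2
q = 8*0.2*2*0.3/37^2
q = 0.9600 / 1369

7.0124e-04 m/d


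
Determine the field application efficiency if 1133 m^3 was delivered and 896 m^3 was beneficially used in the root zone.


Ea = V_root / V_field * 100 = 896 / 1133 * 100 = 79.0821%

79.0821 %


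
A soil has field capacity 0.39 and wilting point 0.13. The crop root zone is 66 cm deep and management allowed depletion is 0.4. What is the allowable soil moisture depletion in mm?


SMD = (FC - PWP) * d * MAD * 10
SMD = (0.39 - 0.13) * 66 * 0.4 * 10
SMD = 0.2600 * 66 * 0.4 * 10

68.6400 mm


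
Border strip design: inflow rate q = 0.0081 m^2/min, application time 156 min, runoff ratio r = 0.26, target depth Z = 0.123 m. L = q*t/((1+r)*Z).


L = q*t/((1+r)*Z)
L = 0.0081*156/((1+0.26)*0.123)
L = 1.2636/0.15498

8.1533 m


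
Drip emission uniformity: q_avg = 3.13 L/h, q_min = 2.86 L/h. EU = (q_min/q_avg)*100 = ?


EU = (q_min/q_avg)*100 = (2.86/3.13)*100 = 91.3738%

91.3738 %


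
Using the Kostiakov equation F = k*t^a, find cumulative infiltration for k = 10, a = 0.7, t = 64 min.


F = k * t^a = 10 * 64^0.7
F = 10 * 18.379174

183.7917 mm


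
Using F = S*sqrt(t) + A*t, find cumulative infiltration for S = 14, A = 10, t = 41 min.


F = S*sqrt(t) + A*t
F = 14*sqrt(41) + 10*41
F = 14*6.403124 + 410

499.6437 mm


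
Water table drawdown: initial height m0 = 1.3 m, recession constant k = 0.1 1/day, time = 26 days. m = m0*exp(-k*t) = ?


m = m0 * exp(-k*t)
m = 1.3 * exp(-0.1 * 26)
m = 1.3 * exp(-2.6000)

0.0966 m


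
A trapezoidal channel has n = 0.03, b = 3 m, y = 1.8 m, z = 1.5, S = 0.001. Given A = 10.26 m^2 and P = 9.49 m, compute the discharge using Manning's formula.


R = A/P = 10.26/9.49 = 1.081138
Q = (1/0.03) * 10.26 * 1.081138^(2/3) * 0.001^0.5

11.3924 m^3/s


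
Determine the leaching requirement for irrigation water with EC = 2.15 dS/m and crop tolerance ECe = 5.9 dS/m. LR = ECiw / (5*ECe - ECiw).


LR = ECiw / (5*ECe - ECiw)
LR = 2.15 / (5*5.9 - 2.15)
LR = 2.15 / 27.3500

0.0786


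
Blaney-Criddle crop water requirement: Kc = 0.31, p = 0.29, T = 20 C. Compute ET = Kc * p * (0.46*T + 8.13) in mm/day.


ET = Kc * p * (0.46*T + 8.13)
ET = 0.31 * 0.29 * (0.46*20 + 8.13)
ET = 0.31 * 0.29 * 17.3300

1.5580 mm/day


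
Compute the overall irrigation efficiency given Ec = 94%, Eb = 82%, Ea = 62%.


Ec = 0.94, Eb = 0.82, Ea = 0.62
E = 0.94 * 0.82 * 0.62 * 100 = 47.7896%

47.7896 %


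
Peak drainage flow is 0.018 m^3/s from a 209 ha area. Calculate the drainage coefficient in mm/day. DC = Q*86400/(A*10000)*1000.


DC = Q * 86400 / (A * 10000) * 1000
DC = 0.018 * 86400 / (209 * 10000) * 1000
DC = 1555200.0000 / 2090000

0.7441 mm/day


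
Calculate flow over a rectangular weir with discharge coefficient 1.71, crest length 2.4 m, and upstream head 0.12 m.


Q = C * L * H^(3/2) = 1.71 * 2.4 * 0.12^1.5 = 1.71 * 2.4 * 0.041569

0.1706 m^3/s


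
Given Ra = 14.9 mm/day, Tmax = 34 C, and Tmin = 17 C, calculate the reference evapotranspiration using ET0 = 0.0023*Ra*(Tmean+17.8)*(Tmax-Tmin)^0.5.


Tmean = (Tmax + Tmin)/2 = (34 + 17)/2 = 25.5
ET0 = 0.0023 * 14.9 * (25.5 + 17.8) * sqrt(34 - 17)
ET0 = 0.0023 * 14.9 * 43.3 * 4.123106

6.1182 mm/day


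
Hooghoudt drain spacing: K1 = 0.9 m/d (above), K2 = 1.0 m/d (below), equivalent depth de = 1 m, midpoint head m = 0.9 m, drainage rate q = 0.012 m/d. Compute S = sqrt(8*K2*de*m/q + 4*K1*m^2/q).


S^2 = 8*K2*de*m/q + 4*K1*m^2/q
S^2 = 8*1.0*1*0.9/0.012 + 4*0.9*0.9^2/0.012
S = sqrt(843.0000)

29.0345 m


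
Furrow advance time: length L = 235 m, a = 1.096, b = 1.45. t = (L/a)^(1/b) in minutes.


t = (L/a)^(1/b)
t = (235/1.096)^(1/1.45)
t = 214.416058^(1/1.45)

40.5288 min


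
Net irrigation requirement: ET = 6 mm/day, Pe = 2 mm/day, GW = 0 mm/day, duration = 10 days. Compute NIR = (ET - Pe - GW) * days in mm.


Daily deficit = ET - Pe - GW = 6 - 2 - 0 = 4 mm/day
NIR = 4 * 10 = 40 mm

40.0000 mm


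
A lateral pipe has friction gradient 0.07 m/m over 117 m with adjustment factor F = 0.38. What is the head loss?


hf = J * L * F = 0.07 * 117 * 0.38 = 3.1122 m

3.1122 m


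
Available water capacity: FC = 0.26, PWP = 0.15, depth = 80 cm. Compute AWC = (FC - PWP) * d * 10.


AWC = (FC - PWP) * d * 10
AWC = (0.26 - 0.15) * 80 * 10
AWC = 0.1100 * 80 * 10

88.0000 mm


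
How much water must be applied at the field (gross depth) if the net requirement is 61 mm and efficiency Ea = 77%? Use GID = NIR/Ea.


Ea = 77% = 0.77
GID = NIR / Ea = 61 / 0.77 = 79.2208 mm

79.2208 mm


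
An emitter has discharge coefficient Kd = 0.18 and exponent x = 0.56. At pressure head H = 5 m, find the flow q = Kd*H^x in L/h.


q = Kd * H^x = 0.18 * 5^0.56 = 0.18 * 2.462766

0.4433 L/h


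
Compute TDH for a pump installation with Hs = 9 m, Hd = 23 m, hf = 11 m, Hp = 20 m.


TDH = Hs + Hd + hf + Hp = 9 + 23 + 11 + 20 = 63

63 m


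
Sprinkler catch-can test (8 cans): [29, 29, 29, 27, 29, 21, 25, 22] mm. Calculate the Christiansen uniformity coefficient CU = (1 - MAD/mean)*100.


mean = 26.375000 mm
MAD = 2.781250 mm
CU = (1 - 2.781250/26.375000)*100

89.4550 %


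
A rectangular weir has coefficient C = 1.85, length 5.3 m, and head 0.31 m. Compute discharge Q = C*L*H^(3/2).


Q = C * L * H^(3/2) = 1.85 * 5.3 * 0.31^1.5 = 1.85 * 5.3 * 0.172601

1.6924 m^3/s


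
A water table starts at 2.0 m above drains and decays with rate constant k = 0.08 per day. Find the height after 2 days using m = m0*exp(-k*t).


m = m0 * exp(-k*t)
m = 2.0 * exp(-0.08 * 2)
m = 2.0 * exp(-0.1600)

1.7043 m


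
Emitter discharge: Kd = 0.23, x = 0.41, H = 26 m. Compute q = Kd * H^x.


q = Kd * H^x = 0.23 * 26^0.41 = 0.23 * 3.803112

0.8747 L/h


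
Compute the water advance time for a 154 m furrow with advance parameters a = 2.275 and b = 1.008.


t = (L/a)^(1/b)
t = (154/2.275)^(1/1.008)
t = 67.692308^(1/1.008)

65.4653 min


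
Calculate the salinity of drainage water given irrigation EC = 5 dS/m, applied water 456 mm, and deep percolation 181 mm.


EC_dw = EC_iw * D_iw / D_dw
EC_dw = 5 * 456 / 181
EC_dw = 2280 / 181

12.5967 dS/m


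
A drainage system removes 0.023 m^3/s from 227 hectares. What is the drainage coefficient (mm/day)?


DC = Q * 86400 / (A * 10000) * 1000
DC = 0.023 * 86400 / (227 * 10000) * 1000
DC = 1987200.0000 / 2270000

0.8754 mm/day


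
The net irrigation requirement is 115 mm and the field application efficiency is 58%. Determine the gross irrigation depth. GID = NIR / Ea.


Ea = 58% = 0.58
GID = NIR / Ea = 115 / 0.58 = 198.2759 mm

198.2759 mm


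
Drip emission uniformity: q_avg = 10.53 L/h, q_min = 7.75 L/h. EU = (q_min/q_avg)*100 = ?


EU = (q_min/q_avg)*100 = (7.75/10.53)*100 = 73.5992%

73.5992 %


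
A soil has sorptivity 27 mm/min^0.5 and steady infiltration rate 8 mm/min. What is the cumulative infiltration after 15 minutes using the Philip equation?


F = S*sqrt(t) + A*t
F = 27*sqrt(15) + 8*15
F = 27*3.872983 + 120

224.5705 mm


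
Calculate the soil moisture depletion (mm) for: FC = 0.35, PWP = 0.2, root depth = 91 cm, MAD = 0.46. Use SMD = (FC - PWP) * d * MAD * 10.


SMD = (FC - PWP) * d * MAD * 10
SMD = (0.35 - 0.2) * 91 * 0.46 * 10
SMD = 0.1500 * 91 * 0.46 * 10

62.7900 mm


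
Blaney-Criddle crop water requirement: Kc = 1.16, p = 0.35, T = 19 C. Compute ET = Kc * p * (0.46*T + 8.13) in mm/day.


ET = Kc * p * (0.46*T + 8.13)
ET = 1.16 * 0.35 * (0.46*19 + 8.13)
ET = 1.16 * 0.35 * 16.8700

6.8492 mm/day


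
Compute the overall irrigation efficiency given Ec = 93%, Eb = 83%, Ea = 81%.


Ec = 0.93, Eb = 0.83, Ea = 0.81
E = 0.93 * 0.83 * 0.81 * 100 = 62.5239%

62.5239 %


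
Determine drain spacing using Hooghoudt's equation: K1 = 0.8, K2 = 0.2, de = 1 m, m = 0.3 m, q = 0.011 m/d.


S^2 = 8*K2*de*m/q + 4*K1*m^2/q
S^2 = 8*0.2*1*0.3/0.011 + 4*0.8*0.3^2/0.011
S = sqrt(69.8182)

8.3557 m


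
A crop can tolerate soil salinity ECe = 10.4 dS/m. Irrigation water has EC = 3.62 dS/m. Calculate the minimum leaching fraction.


LR = ECiw / (5*ECe - ECiw)
LR = 3.62 / (5*10.4 - 3.62)
LR = 3.62 / 48.3800

0.0748


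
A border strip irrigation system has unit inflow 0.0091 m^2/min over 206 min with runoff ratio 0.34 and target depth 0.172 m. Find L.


L = q*t/((1+r)*Z)
L = 0.0091*206/((1+0.34)*0.172)
L = 1.8746/0.23048

8.1335 m


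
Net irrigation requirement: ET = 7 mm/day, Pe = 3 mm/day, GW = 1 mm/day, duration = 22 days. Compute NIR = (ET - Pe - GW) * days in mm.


Daily deficit = ET - Pe - GW = 7 - 3 - 1 = 3 mm/day
NIR = 3 * 22 = 66 mm

66.0000 mm


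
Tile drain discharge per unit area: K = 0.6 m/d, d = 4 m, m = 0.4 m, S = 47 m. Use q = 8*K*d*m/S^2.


q = 8*K*d*m/S^2
q = 8*0.6*4*0.4/47^2
q = 7.6800 / 2209

0.0035 m/d


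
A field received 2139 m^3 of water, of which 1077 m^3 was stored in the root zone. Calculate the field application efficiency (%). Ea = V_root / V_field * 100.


Ea = V_root / V_field * 100 = 1077 / 2139 * 100 = 50.3506%

50.3506 %


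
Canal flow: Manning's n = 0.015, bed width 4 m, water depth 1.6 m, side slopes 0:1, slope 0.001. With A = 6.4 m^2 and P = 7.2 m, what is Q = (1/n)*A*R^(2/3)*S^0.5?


R = A/P = 6.4/7.2 = 0.888889
Q = (1/0.015) * 6.4 * 0.888889^(2/3) * 0.001^0.5

12.4735 m^3/s


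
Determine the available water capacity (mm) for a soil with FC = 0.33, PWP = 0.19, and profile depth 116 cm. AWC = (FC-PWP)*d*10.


AWC = (FC - PWP) * d * 10
AWC = (0.33 - 0.19) * 116 * 10
AWC = 0.1400 * 116 * 10

162.4000 mm


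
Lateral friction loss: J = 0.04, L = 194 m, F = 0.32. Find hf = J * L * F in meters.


hf = J * L * F = 0.04 * 194 * 0.32 = 2.4832 m

2.4832 m


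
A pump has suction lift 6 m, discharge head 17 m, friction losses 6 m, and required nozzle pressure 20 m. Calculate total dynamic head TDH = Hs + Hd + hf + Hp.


TDH = Hs + Hd + hf + Hp = 6 + 17 + 6 + 20 = 49

49 m


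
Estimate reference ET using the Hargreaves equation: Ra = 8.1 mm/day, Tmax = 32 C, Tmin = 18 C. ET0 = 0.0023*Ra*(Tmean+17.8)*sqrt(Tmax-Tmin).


Tmean = (Tmax + Tmin)/2 = (32 + 18)/2 = 25.0
ET0 = 0.0023 * 8.1 * (25.0 + 17.8) * sqrt(32 - 18)
ET0 = 0.0023 * 8.1 * 42.8 * 3.741657

2.9835 mm/day


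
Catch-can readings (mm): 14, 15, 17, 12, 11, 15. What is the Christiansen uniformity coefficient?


mean = 14.000000 mm
MAD = 1.666667 mm
CU = (1 - 1.666667/14.000000)*100

88.0952 %


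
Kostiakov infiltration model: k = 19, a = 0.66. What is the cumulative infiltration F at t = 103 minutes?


F = k * t^a = 19 * 103^0.66
F = 19 * 21.304560

404.7866 mm


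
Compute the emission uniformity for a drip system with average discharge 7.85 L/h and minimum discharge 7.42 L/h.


EU = (q_min/q_avg)*100 = (7.42/7.85)*100 = 94.5223%

94.5223 %


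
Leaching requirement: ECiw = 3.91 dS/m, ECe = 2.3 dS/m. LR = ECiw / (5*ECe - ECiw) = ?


LR = ECiw / (5*ECe - ECiw)
LR = 3.91 / (5*2.3 - 3.91)
LR = 3.91 / 7.5900

0.5152


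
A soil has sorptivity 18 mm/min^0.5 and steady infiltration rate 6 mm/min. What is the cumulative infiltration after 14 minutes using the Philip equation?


F = S*sqrt(t) + A*t
F = 18*sqrt(14) + 6*14
F = 18*3.741657 + 84

151.3498 mm


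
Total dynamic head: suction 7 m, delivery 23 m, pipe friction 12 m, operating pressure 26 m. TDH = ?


TDH = Hs + Hd + hf + Hp = 7 + 23 + 12 + 26 = 68

68 m


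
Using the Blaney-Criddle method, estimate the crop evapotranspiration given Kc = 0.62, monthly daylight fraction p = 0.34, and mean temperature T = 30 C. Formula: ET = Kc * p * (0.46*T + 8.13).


ET = Kc * p * (0.46*T + 8.13)
ET = 0.62 * 0.34 * (0.46*30 + 8.13)
ET = 0.62 * 0.34 * 21.9300

4.6228 mm/day


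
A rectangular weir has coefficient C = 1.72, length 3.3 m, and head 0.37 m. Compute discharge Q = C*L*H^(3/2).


Q = C * L * H^(3/2) = 1.72 * 3.3 * 0.37^1.5 = 1.72 * 3.3 * 0.225062

1.2775 m^3/s


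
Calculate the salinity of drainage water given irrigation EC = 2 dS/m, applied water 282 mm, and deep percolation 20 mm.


EC_dw = EC_iw * D_iw / D_dw
EC_dw = 2 * 282 / 20
EC_dw = 564 / 20

28.2000 dS/m


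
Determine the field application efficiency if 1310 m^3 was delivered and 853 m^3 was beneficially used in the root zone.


Ea = V_root / V_field * 100 = 853 / 1310 * 100 = 65.1145%

65.1145 %


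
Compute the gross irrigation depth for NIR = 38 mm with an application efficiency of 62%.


Ea = 62% = 0.62
GID = NIR / Ea = 38 / 0.62 = 61.2903 mm

61.2903 mm


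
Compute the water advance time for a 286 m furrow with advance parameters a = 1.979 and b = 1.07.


t = (L/a)^(1/b)
t = (286/1.979)^(1/1.07)
t = 144.517433^(1/1.07)

104.3799 min


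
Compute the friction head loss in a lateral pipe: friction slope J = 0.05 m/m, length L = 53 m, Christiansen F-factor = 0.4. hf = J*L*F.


hf = J * L * F = 0.05 * 53 * 0.4 = 1.0600 m

1.0600 m


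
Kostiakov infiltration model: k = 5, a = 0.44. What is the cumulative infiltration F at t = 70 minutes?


F = k * t^a = 5 * 70^0.44
F = 5 * 6.484002

32.4200 mm


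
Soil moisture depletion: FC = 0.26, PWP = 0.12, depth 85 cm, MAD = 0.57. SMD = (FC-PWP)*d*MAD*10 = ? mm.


SMD = (FC - PWP) * d * MAD * 10
SMD = (0.26 - 0.12) * 85 * 0.57 * 10
SMD = 0.1400 * 85 * 0.57 * 10

67.8300 mm


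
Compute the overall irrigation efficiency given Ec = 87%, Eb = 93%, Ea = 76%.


Ec = 0.87, Eb = 0.93, Ea = 0.76
E = 0.87 * 0.93 * 0.76 * 100 = 61.4916%

61.4916 %


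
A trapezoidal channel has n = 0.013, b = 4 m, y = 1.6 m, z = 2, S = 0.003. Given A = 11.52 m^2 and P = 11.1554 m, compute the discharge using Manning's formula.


R = A/P = 11.52/11.1554 = 1.032684
Q = (1/0.013) * 11.52 * 1.032684^(2/3) * 0.003^0.5

49.5885 m^3/s


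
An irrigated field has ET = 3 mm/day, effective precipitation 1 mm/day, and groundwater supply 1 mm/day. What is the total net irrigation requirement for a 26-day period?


Daily deficit = ET - Pe - GW = 3 - 1 - 1 = 1 mm/day
NIR = 1 * 26 = 26 mm

26.0000 mm


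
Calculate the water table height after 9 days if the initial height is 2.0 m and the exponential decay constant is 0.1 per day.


m = m0 * exp(-k*t)
m = 2.0 * exp(-0.1 * 9)
m = 2.0 * exp(-0.9000)

0.8131 m


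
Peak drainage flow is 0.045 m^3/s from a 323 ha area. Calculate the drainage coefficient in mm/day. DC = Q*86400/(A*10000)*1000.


DC = Q * 86400 / (A * 10000) * 1000
DC = 0.045 * 86400 / (323 * 10000) * 1000
DC = 3888000.0000 / 3230000

1.2037 mm/day


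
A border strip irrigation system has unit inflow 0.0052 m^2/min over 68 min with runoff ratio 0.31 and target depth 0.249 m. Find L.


L = q*t/((1+r)*Z)
L = 0.0052*68/((1+0.31)*0.249)
L = 0.3536/0.32619

1.0840 m


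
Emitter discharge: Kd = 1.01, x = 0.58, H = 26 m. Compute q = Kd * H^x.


q = Kd * H^x = 1.01 * 26^0.58 = 1.01 * 6.617357

6.6835 L/h


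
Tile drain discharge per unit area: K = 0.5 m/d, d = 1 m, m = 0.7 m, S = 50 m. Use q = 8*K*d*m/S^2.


q = 8*K*d*m/S^2
q = 8*0.5*1*0.7/50^2
q = 2.8000 / 2500

0.0011 m/d


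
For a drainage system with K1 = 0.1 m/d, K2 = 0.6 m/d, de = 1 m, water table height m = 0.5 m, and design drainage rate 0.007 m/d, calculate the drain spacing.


S^2 = 8*K2*de*m/q + 4*K1*m^2/q
S^2 = 8*0.6*1*0.5/0.007 + 4*0.1*0.5^2/0.007
S = sqrt(357.1429)

18.8982 m


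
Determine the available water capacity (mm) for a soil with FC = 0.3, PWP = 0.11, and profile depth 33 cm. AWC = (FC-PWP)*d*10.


AWC = (FC - PWP) * d * 10
AWC = (0.3 - 0.11) * 33 * 10
AWC = 0.1900 * 33 * 10

62.7000 mm


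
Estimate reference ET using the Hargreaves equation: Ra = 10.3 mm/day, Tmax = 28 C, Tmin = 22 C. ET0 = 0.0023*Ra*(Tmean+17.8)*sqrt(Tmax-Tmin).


Tmean = (Tmax + Tmin)/2 = (28 + 22)/2 = 25.0
ET0 = 0.0023 * 10.3 * (25.0 + 17.8) * sqrt(28 - 22)
ET0 = 0.0023 * 10.3 * 42.8 * 2.449490

2.4836 mm/day


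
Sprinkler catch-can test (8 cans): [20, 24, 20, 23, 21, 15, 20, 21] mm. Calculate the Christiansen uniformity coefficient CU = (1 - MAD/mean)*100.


mean = 20.500000 mm
MAD = 1.750000 mm
CU = (1 - 1.750000/20.500000)*100

91.4634 %


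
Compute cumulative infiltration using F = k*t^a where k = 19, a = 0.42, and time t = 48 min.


F = k * t^a = 19 * 48^0.42
F = 19 * 5.083014

96.5773 mm


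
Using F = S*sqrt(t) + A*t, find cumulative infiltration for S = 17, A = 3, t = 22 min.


F = S*sqrt(t) + A*t
F = 17*sqrt(22) + 3*22
F = 17*4.690416 + 66

145.7371 mm


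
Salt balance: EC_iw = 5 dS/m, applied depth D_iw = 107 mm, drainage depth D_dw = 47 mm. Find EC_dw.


EC_dw = EC_iw * D_iw / D_dw
EC_dw = 5 * 107 / 47
EC_dw = 535 / 47

11.3830 dS/m


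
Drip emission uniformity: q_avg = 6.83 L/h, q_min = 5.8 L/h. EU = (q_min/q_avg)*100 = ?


EU = (q_min/q_avg)*100 = (5.8/6.83)*100 = 84.9195%

84.9195 %


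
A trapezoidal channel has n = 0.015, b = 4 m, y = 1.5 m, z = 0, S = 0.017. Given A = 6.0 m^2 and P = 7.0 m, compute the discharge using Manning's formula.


R = A/P = 6.0/7.0 = 0.857143
Q = (1/0.015) * 6.0 * 0.857143^(2/3) * 0.017^0.5

47.0602 m^3/s


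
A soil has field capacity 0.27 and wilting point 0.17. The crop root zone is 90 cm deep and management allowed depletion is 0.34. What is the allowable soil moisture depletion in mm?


SMD = (FC - PWP) * d * MAD * 10
SMD = (0.27 - 0.17) * 90 * 0.34 * 10
SMD = 0.1000 * 90 * 0.34 * 10

30.6000 mm


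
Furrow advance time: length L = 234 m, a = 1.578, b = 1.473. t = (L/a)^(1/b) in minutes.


t = (L/a)^(1/b)
t = (234/1.578)^(1/1.473)
t = 148.288973^(1/1.473)

29.7808 min


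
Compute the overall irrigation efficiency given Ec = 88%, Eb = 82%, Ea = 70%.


Ec = 0.88, Eb = 0.82, Ea = 0.7
E = 0.88 * 0.82 * 0.7 * 100 = 50.5120%

50.5120 %


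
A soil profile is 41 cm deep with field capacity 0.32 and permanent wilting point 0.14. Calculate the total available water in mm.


AWC = (FC - PWP) * d * 10
AWC = (0.32 - 0.14) * 41 * 10
AWC = 0.1800 * 41 * 10

73.8000 mm


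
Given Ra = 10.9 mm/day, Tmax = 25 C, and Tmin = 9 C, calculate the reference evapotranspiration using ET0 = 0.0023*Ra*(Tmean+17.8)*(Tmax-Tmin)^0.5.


Tmean = (Tmax + Tmin)/2 = (25 + 9)/2 = 17.0
ET0 = 0.0023 * 10.9 * (17.0 + 17.8) * sqrt(25 - 9)
ET0 = 0.0023 * 10.9 * 34.8 * 4.000000

3.4897 mm/day


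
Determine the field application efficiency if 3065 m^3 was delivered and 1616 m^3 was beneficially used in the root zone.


Ea = V_root / V_field * 100 = 1616 / 3065 * 100 = 52.7243%

52.7243 %


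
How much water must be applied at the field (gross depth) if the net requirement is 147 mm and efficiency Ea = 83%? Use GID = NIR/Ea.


Ea = 83% = 0.83
GID = NIR / Ea = 147 / 0.83 = 177.1084 mm

177.1084 mm


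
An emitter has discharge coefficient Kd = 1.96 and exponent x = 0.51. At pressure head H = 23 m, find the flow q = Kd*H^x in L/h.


q = Kd * H^x = 1.96 * 23^0.51 = 1.96 * 4.948587

9.6992 L/h


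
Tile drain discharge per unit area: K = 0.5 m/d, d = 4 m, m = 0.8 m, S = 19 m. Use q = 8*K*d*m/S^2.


q = 8*K*d*m/S^2
q = 8*0.5*4*0.8/19^2
q = 12.8000 / 361

0.0355 m/d


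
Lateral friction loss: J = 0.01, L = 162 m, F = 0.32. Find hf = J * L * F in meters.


hf = J * L * F = 0.01 * 162 * 0.32 = 0.5184 m

0.5184 m


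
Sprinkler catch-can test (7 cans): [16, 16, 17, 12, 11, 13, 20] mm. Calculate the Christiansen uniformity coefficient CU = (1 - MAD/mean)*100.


mean = 15.000000 mm
MAD = 2.571429 mm
CU = (1 - 2.571429/15.000000)*100

82.8571 %


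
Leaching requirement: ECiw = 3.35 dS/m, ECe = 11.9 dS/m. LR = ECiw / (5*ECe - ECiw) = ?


LR = ECiw / (5*ECe - ECiw)
LR = 3.35 / (5*11.9 - 3.35)
LR = 3.35 / 56.1500

0.0597


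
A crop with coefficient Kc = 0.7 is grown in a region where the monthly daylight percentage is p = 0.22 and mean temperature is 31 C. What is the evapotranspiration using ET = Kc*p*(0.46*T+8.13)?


ET = Kc * p * (0.46*T + 8.13)
ET = 0.7 * 0.22 * (0.46*31 + 8.13)
ET = 0.7 * 0.22 * 22.3900

3.4481 mm/day


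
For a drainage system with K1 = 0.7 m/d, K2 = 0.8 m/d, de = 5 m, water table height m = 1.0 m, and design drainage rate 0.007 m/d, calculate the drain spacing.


S^2 = 8*K2*de*m/q + 4*K1*m^2/q
S^2 = 8*0.8*5*1.0/0.007 + 4*0.7*1.0^2/0.007
S = sqrt(4971.4286)

70.5084 m


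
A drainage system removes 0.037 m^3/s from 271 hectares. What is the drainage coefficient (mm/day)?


DC = Q * 86400 / (A * 10000) * 1000
DC = 0.037 * 86400 / (271 * 10000) * 1000
DC = 3196800.0000 / 2710000

1.1796 mm/day


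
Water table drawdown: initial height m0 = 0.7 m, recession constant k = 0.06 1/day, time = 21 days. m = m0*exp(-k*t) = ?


m = m0 * exp(-k*t)
m = 0.7 * exp(-0.06 * 21)
m = 0.7 * exp(-1.2600)

0.1986 m


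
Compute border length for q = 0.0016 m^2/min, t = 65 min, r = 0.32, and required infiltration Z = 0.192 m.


L = q*t/((1+r)*Z)
L = 0.0016*65/((1+0.32)*0.192)
L = 0.104/0.25344

0.4104 m


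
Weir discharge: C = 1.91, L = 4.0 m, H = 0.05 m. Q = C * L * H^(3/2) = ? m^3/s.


Q = C * L * H^(3/2) = 1.91 * 4.0 * 0.05^1.5 = 1.91 * 4.0 * 0.011180

0.0854 m^3/s


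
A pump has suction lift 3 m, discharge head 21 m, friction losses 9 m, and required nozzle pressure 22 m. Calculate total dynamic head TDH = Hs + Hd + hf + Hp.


TDH = Hs + Hd + hf + Hp = 3 + 21 + 9 + 22 = 55

55 m


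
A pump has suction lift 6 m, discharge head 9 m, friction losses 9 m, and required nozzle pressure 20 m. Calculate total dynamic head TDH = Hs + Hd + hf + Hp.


TDH = Hs + Hd + hf + Hp = 6 + 9 + 9 + 20 = 44

44 m


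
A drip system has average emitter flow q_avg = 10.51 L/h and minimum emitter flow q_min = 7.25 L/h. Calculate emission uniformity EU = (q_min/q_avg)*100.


EU = (q_min/q_avg)*100 = (7.25/10.51)*100 = 68.9819%

68.9819 %


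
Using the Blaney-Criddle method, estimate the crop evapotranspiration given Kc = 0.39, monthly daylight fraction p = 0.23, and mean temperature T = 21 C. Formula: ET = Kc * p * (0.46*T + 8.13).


ET = Kc * p * (0.46*T + 8.13)
ET = 0.39 * 0.23 * (0.46*21 + 8.13)
ET = 0.39 * 0.23 * 17.7900

1.5958 mm/day


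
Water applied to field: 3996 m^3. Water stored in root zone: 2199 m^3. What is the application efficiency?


Ea = V_root / V_field * 100 = 2199 / 3996 * 100 = 55.0300%

55.0300 %


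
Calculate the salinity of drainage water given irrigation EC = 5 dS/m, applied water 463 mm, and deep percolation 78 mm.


EC_dw = EC_iw * D_iw / D_dw
EC_dw = 5 * 463 / 78
EC_dw = 2315 / 78

29.6795 dS/m


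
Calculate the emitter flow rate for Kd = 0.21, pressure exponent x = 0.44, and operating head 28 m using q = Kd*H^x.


q = Kd * H^x = 0.21 * 28^0.44 = 0.21 * 4.332609

0.9098 L/h


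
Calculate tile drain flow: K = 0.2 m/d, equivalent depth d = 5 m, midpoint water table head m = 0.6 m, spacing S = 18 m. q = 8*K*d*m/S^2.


q = 8*K*d*m/S^2
q = 8*0.2*5*0.6/18^2
q = 4.8000 / 324

0.0148 m/d


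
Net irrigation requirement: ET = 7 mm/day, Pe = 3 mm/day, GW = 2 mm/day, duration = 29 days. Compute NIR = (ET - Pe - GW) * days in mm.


Daily deficit = ET - Pe - GW = 7 - 3 - 2 = 2 mm/day
NIR = 2 * 29 = 58 mm

58.0000 mm


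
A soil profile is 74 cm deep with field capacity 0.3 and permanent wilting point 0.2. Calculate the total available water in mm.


AWC = (FC - PWP) * d * 10
AWC = (0.3 - 0.2) * 74 * 10
AWC = 0.1000 * 74 * 10

74.0000 mm


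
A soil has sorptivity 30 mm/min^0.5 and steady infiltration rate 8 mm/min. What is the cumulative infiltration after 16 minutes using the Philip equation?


F = S*sqrt(t) + A*t
F = 30*sqrt(16) + 8*16
F = 30*4.000000 + 128

248.0000 mm


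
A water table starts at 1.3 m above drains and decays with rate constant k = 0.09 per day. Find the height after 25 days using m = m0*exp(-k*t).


m = m0 * exp(-k*t)
m = 1.3 * exp(-0.09 * 25)
m = 1.3 * exp(-2.2500)

0.1370 m


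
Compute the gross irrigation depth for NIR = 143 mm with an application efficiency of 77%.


Ea = 77% = 0.77
GID = NIR / Ea = 143 / 0.77 = 185.7143 mm

185.7143 mm
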